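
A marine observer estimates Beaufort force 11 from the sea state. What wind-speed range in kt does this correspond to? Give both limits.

56 to 63 kt

Beaufort 11 (violent storm) spans 56–63 knots.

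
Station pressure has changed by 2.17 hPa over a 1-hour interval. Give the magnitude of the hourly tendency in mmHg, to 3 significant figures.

2.17 hPa / 1 h × 0.750062 mmHg/hPa = 1.63 mmHg/h.

1.63 mmHg per hour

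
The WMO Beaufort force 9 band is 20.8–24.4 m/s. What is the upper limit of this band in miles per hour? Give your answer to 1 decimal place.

54.6 mph

20.8–24.4 m/s × 2.237 = 46.5–54.6 mph.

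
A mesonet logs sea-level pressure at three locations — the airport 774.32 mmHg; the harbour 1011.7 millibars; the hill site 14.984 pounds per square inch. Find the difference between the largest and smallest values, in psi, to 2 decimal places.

the airport: 774.32 mmHg = 14.9729 psi.
the harbour: 1011.7 mb = 14.6735 psi.
Spread: 14.9840 − 14.6735 = 0.31 psi.

0.31 psi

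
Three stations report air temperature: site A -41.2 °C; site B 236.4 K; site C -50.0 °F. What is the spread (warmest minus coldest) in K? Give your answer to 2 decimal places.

8.81 K

site B: 236.4 K = -36.750 °C.
site C: -50.0 °F = -45.556 °C.
Spread: (-36.750) − (-45.556) = 8.806 °C.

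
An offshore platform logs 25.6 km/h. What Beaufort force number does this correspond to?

Beaufort force 4

25.6 km/h = 7.1 m/s, which is Beaufort 4 (moderate breeze, 5.5–7.9 m/s).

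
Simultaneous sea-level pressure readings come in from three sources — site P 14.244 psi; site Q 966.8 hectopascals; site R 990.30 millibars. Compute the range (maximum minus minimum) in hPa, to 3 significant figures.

site P: 14.244 psi = 982.089 hPa.
site R: 990.30 mb = 990.300 hPa.
Spread: 990.300 − 966.800 = 23.5 hPa.

23.5 hPa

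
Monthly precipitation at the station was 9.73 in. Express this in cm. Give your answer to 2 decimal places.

24.71 cm

1 in = 2.54 cm, so 9.73 × 2.54 = 24.71 cm.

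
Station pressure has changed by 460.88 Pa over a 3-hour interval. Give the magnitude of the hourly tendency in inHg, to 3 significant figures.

460.88 Pa / 3 h × 0.0002953 inHg/Pa = 0.0454 inHg/h.

0.0454 inHg per hour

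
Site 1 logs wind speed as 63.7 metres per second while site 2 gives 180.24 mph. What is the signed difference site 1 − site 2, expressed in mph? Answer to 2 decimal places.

-37.75 mph

site 1: 63.7 m/s = 142.4928 mph.
Difference: 142.4928 − 180.2400 = -37.75 mph.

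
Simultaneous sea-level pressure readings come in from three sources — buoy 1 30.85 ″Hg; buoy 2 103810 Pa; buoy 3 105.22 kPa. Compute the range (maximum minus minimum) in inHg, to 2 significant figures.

buoy 2: 103810 Pa = 30.6551 inHg.
buoy 3: 105.22 kPa = 31.0714 inHg.
Spread: 31.0714 − 30.6551 = 0.42 inHg.

0.42 inHg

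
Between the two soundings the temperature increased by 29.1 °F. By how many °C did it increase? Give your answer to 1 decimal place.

16.2 °C

A change of 1 °C equals a change of 1.8 °F: Δ°C = 29.1 × 0.5556 = 16.2 °C.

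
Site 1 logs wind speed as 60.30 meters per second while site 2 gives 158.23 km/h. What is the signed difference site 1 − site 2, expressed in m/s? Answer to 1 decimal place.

16.3 m/s

site 2: 158.23 km/h = 43.953 m/s.
Difference: 60.300 − 43.953 = 16.3 m/s.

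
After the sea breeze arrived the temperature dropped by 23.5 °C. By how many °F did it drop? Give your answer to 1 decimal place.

For a temperature change the 32° offset cancels: Δ°F = 23.5 × 1.8 = 42.3 °F.

42.3 °F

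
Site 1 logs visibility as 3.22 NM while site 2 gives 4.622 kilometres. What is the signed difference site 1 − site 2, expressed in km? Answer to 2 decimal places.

1.34 km

site 1: 3.22 nmi = 5.9634 km.
Difference: 5.9634 − 4.6220 = 1.34 km.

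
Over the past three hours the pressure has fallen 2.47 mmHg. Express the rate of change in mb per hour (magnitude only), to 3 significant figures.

2.47 mmHg / 3 h × 1.33322 mb/mmHg = 1.10 mb/h.

1.10 mb per hour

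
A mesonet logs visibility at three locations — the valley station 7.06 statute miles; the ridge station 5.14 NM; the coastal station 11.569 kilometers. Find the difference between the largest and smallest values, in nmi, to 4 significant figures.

the valley station: 7.06 SM = 6.13497 nmi.
the coastal station: 11.569 km = 6.24676 nmi.
Spread: 6.24676 − 5.14000 = 1.107 nmi.

1.107 nmi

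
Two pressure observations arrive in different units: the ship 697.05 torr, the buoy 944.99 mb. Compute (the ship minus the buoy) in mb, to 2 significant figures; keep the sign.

the ship: 697.05 mmHg = 929.32 mb.
Difference: 929.32 − 944.99 = -16 mb.

-16 mb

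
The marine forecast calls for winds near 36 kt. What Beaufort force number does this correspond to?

Beaufort force 8

36 kt lies in the Beaufort 8 band (gale, 34–40 kt).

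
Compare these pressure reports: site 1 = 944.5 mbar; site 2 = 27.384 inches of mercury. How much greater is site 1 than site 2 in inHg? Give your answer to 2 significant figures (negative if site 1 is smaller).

site 1: 944.5 mb = 27.8911 inHg.
Difference: 27.8911 − 27.3840 = 0.51 inHg.

0.51 inHg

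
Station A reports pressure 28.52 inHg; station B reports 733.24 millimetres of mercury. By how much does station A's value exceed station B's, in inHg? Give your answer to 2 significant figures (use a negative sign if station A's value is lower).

station B: 733.24 mmHg = 28.8677 inHg.
Difference: 28.5200 − 28.8677 = -0.35 inHg.

-0.35 inHg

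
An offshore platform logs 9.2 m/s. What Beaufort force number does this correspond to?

9.2 m/s lies in the Beaufort 5 band (fresh breeze, 8.0–10.7 m/s).

Beaufort force 5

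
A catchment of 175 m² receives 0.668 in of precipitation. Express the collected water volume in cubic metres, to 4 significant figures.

2.969 cubic metres

Depth: 0.668 in × 25.4 = 16.9672 mm.
1 mm over 1 m² is 1 L, so volume = 16.9672 × 175 = 2969.26 L = 2.969 m³.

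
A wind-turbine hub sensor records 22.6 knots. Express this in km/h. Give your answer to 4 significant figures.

41.86 km/h

1 kt = 1.852 km/h, so 22.6 × 1.852 = 41.86 km/h.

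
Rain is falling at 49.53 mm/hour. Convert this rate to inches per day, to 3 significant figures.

49.53 mm/hour × 0.0393701 in/mm × 24 hour/day = 46.8 in/day.

46.8 in/day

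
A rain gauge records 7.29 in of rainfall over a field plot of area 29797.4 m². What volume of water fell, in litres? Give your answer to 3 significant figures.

5520000 litres

Depth: 7.29 in × 25.4 = 185.166 mm.
1 mm over 1 m² is 1 L, so volume = 185.166 × 29797.4 = 5517465.4 L ≈ 5520000 L.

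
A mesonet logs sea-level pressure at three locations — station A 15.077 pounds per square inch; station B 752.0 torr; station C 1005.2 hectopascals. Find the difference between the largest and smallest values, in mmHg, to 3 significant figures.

station A: 15.077 psi = 779.706 mmHg.
station C: 1005.2 hPa = 753.962 mmHg.
Spread: 779.706 − 752.000 = 27.7 mmHg.

27.7 mmHg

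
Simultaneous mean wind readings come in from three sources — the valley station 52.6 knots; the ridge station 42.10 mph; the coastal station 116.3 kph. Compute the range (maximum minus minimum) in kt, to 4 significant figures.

26.21 kt

the ridge station: 42.10 mph = 36.5839 kt.
the coastal station: 116.3 km/h = 62.7970 kt.
Spread: 62.7970 − 36.5839 = 26.21 kt.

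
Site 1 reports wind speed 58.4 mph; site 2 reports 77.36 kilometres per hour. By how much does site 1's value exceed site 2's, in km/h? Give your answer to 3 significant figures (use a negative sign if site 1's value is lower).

16.6 km/h

site 1: 58.4 mph = 93.986 km/h.
Difference: 93.986 − 77.360 = 16.6 km/h.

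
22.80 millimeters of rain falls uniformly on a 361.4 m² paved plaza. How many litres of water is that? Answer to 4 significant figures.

1 mm over 1 m² is 1 L, so volume = 22.8 × 361.4 = 8239.92 L ≈ 8240 L.

8240 litres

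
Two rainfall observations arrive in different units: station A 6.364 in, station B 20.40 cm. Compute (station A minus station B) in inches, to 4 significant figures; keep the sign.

station B: 20.40 cm = 8.031496 in.
Difference: 6.364000 − 8.031496 = -1.667 in.

-1.667 in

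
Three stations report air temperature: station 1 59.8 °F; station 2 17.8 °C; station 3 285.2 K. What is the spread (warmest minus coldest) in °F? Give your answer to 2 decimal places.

10.35 °F

station 1: 59.8 °F = 15.444 °C.
station 3: 285.2 K = 12.050 °C.
Spread: 17.800 − 12.050 = 5.750 °C = 10.35 °F.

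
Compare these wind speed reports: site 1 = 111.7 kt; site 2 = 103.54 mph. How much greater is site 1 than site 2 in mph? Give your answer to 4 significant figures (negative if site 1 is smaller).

site 1: 111.7 kt = 128.5421 mph.
Difference: 128.5421 − 103.5400 = 25.00 mph.

25.00 mph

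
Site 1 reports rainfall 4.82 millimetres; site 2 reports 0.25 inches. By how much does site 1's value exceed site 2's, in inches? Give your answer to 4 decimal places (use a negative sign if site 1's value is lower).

site 1: 4.82 mm = 0.189764 in.
Difference: 0.189764 − 0.250000 = -0.0602 in.

-0.0602 in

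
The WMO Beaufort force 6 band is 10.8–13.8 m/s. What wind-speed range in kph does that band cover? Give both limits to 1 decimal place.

38.9 to 49.7 km/h

10.8–13.8 m/s × 3.6 = 38.9–49.7 km/h.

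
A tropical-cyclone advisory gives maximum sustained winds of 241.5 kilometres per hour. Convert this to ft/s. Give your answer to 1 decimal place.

220.1 ft/s

1 km/h = 0.911344 ft/s, so 241.5 × 0.911344 = 220.1 ft/s.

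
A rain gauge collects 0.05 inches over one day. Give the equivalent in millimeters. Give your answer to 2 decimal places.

1.27 mm

1 in = 25.4 mm, so 0.05 × 25.4 = 1.27 mm.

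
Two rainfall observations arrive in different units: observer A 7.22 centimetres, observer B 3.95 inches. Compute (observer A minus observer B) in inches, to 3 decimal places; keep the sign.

-1.107 in

observer A: 7.22 cm = 2.84252 in.
Difference: 2.84252 − 3.95000 = -1.107 in.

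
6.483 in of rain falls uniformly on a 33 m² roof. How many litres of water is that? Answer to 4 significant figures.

5434 litres

Depth: 6.483 in × 25.4 = 164.6682 mm.
1 mm over 1 m² is 1 L, so volume = 164.6682 × 33 = 5434.0506 L ≈ 5434 L.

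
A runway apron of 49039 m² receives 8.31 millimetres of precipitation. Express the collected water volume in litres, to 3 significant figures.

408000 litres

1 mm over 1 m² is 1 L, so volume = 8.31 × 49039 = 407514.09 L ≈ 408000 L.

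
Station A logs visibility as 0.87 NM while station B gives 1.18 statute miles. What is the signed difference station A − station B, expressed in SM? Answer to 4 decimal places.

-0.1788 SM

station A: 0.87 nmi = 1.001178 SM.
Difference: 1.001178 − 1.180000 = -0.1788 SM.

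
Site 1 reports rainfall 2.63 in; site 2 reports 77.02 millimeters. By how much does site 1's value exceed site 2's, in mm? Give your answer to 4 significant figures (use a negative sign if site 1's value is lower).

site 1: 2.63 in = 66.8020 mm.
Difference: 66.8020 − 77.0200 = -10.22 mm.

-10.22 mm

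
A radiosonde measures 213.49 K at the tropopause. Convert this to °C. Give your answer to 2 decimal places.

°C = 213.49 − 273.15 = -59.66 °C.

-59.66 °C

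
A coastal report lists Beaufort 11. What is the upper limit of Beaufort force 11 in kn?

63 kt

Beaufort 11 (violent storm) spans 56–63 knots.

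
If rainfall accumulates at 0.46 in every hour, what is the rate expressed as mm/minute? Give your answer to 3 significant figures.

0.195 mm/minute

0.46 in/hour × 25.4 mm/in × 0.0166667 hour/minute = 0.195 mm/minute.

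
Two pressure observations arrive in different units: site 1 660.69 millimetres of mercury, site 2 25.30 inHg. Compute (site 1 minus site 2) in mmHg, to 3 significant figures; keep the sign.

18.1 mmHg

site 2: 25.30 inHg = 642.620 mmHg.
Difference: 660.690 − 642.620 = 18.1 mmHg.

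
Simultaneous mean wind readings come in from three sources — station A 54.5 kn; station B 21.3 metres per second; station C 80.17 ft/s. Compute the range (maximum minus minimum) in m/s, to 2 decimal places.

station A: 54.5 kt = 28.0372 m/s.
station C: 80.17 ft/s = 24.4358 m/s.
Spread: 28.0372 − 21.3000 = 6.74 m/s.

6.74 m/s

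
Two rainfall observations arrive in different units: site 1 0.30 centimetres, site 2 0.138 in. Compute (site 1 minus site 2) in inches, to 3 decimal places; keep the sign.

site 1: 0.30 cm = 0.11811 in.
Difference: 0.11811 − 0.13800 = -0.020 in.

-0.020 in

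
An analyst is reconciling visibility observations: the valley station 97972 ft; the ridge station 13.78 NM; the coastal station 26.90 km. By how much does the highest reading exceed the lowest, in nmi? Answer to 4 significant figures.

2.344 nmi

the valley station: 97972 ft = 16.12412 nmi.
the coastal station: 26.90 km = 14.52484 nmi.
Spread: 16.12412 − 13.78000 = 2.344 nmi.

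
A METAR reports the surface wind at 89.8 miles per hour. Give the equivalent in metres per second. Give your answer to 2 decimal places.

40.14 m/s

1 mph = 0.44704 m/s, so 89.8 × 0.44704 = 40.14 m/s.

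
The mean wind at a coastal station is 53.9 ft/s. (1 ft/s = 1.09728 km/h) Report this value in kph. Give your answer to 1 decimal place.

1 ft/s = 1.09728 km/h, so 53.9 × 1.09728 = 59.1 km/h.

59.1 km/h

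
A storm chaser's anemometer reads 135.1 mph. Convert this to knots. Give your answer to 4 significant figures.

1 mph = 0.868976 kt, so 135.1 × 0.868976 = 117.4 kt.

117.4 kt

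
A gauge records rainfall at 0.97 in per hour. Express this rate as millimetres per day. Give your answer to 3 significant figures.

0.97 in/hour × 25.4 mm/in × 24 hour/day = 591 mm/day.

591 mm/day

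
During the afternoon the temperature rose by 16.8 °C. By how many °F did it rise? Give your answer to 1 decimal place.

For a temperature change the 32° offset cancels: Δ°F = 16.8 × 1.8 = 30.2 °F.

30.2 °F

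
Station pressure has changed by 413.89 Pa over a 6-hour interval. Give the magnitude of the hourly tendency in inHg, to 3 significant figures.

0.0204 inHg per hour

413.89 Pa / 6 h × 0.0002953 inHg/Pa = 0.0204 inHg/h.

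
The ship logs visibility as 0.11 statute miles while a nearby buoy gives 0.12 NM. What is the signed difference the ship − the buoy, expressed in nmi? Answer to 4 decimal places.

the ship: 0.11 SM = 0.095587 nmi.
Difference: 0.095587 − 0.120000 = -0.0244 nmi.

-0.0244 nmi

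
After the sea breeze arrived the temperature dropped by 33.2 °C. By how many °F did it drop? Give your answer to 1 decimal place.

A change of 1 °C equals a change of 1.8 °F: Δ°F = 33.2 × 1.8 = 59.8 °F.

59.8 °F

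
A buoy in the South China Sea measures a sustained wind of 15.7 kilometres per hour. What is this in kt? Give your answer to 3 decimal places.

8.477 kt

1 km/h = 0.539957 kt, so 15.7 × 0.539957 = 8.477 kt.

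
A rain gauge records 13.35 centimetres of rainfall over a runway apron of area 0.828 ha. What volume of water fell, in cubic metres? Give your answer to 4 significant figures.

1105 cubic metres

Depth: 13.35 cm × 10 = 133.5 mm.
Area: 0.828 ha = 8280 m².
1 mm over 1 m² is 1 L, so volume = 133.5 × 8280 = 1105380 L = 1105 m³.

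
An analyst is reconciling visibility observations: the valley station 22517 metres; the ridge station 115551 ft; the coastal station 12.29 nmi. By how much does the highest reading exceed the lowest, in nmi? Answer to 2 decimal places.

6.86 nmi

the valley station: 22517 m = 12.1582 nmi.
the ridge station: 115551 ft = 19.0172 nmi.
Spread: 19.0172 − 12.1582 = 6.86 nmi.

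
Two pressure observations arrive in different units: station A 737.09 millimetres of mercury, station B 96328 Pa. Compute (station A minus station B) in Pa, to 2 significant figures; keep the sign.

1900 Pa

station A: 737.09 mmHg = 98270.60 Pa.
Difference: 98270.60 − 96328.00 = 1900 Pa.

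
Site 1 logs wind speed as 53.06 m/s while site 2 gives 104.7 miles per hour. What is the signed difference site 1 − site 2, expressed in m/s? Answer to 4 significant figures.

6.255 m/s

site 2: 104.7 mph = 46.80509 m/s.
Difference: 53.06000 − 46.80509 = 6.255 m/s.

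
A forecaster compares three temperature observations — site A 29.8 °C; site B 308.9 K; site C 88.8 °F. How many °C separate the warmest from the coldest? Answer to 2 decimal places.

5.95 °C

site B: 308.9 K = 35.750 °C.
site C: 88.8 °F = 31.556 °C.
Spread: 35.750 − 29.800 = 5.950 °C.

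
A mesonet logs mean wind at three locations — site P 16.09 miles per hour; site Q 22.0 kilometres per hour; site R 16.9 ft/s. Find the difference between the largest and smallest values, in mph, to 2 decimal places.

4.57 mph

site Q: 22.0 km/h = 13.6702 mph.
site R: 16.9 ft/s = 11.5227 mph.
Spread: 16.0900 − 11.5227 = 4.57 mph.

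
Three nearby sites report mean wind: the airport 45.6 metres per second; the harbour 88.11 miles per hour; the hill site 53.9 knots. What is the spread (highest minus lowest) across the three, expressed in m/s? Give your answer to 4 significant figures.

17.87 m/s

the harbour: 88.11 mph = 39.3887 m/s.
the hill site: 53.9 kt = 27.7286 m/s.
Spread: 45.6000 − 27.7286 = 17.87 m/s.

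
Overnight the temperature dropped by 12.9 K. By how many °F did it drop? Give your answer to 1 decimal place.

For a temperature change the 32° offset cancels: Δ°F = 12.9 × 1.8 = 23.2 °F.

23.2 °F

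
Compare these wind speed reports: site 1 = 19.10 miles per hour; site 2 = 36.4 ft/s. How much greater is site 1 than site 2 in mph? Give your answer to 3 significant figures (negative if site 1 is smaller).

site 2: 36.4 ft/s = 24.8182 mph.
Difference: 19.1000 − 24.8182 = -5.72 mph.

-5.72 mph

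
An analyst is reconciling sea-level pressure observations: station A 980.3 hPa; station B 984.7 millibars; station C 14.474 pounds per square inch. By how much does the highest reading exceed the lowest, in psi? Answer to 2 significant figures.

0.26 psi

station A: 980.3 hPa = 14.2180 psi.
station B: 984.7 mb = 14.2819 psi.
Spread: 14.4740 − 14.2180 = 0.26 psi.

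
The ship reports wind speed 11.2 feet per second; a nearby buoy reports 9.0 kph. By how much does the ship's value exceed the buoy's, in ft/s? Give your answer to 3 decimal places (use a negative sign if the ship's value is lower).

the buoy: 9.0 km/h = 8.20210 ft/s.
Difference: 11.20000 − 8.20210 = 2.998 ft/s.

2.998 ft/s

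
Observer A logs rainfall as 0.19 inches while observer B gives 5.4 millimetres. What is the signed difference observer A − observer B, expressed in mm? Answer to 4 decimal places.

observer A: 0.19 in = 4.826000 mm.
Difference: 4.826000 − 5.400000 = -0.5740 mm.

-0.5740 mm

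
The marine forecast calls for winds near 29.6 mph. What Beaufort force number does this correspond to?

Beaufort force 6

29.6 mph = 13.2 m/s, which is Beaufort 6 (strong breeze, 10.8–13.8 m/s).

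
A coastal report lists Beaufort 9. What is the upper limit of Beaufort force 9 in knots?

47 kt

Beaufort 9 (strong gale) spans 41–47 knots.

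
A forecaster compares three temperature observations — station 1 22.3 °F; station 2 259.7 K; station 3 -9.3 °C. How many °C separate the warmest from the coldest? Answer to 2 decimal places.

station 1: 22.3 °F = -5.389 °C.
station 2: 259.7 K = -13.450 °C.
Spread: (-5.389) − (-13.450) = 8.061 °C.

8.06 °C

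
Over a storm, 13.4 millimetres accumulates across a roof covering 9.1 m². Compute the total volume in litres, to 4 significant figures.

121.9 litres

1 mm over 1 m² is 1 L, so volume = 13.4 × 9.1 = 121.94 L ≈ 121.9 L.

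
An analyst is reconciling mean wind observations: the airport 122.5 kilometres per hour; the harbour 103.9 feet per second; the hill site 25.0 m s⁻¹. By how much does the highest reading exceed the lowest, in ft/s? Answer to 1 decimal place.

the airport: 122.5 km/h = 111.640 ft/s.
the hill site: 25.0 m/s = 82.021 ft/s.
Spread: 111.640 − 82.021 = 29.6 ft/s.

29.6 ft/s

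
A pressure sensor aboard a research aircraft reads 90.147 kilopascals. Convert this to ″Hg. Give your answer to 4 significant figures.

26.62 inHg

1 kPa = 0.2953 inHg, so 90.147 × 0.2953 = 26.62 inHg.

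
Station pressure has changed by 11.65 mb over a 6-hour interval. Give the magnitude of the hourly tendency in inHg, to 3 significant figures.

0.0573 inHg per hour

11.65 mb / 6 h × 0.02953 inHg/mb = 0.0573 inHg/h.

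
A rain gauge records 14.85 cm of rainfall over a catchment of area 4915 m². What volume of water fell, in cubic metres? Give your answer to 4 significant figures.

729.9 cubic metres

Depth: 14.85 cm × 10 = 148.5 mm.
1 mm over 1 m² is 1 L, so volume = 148.5 × 4915 = 729877.5 L = 729.9 m³.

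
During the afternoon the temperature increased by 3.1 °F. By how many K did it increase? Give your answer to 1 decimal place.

For a temperature change the 32° offset cancels: ΔK = 3.1 × 0.5556 = 1.7 K.

1.7 K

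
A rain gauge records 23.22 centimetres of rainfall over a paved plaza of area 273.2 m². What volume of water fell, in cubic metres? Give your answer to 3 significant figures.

63.4 cubic metres

Depth: 23.22 cm × 10 = 232.2 mm.
1 mm over 1 m² is 1 L, so volume = 232.2 × 273.2 = 63437.04 L = 63.4 m³.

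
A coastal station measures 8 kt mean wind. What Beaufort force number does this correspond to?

Beaufort force 3

8 kt lies in the Beaufort 3 band (gentle breeze, 7–10 kt).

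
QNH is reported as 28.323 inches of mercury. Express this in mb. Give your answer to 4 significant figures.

1 inHg = 33.8639 mb, so 28.323 × 33.8639 = 959.1 mb.

959.1 mb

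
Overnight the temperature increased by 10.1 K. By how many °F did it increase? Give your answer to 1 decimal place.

18.2 °F

For a temperature change the 32° offset cancels: Δ°F = 10.1 × 1.8 = 18.2 °F.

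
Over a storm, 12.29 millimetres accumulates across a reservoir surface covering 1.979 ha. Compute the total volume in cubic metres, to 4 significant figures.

243.2 cubic metres

Area: 1.979 ha = 19790 m².
1 mm over 1 m² is 1 L, so volume = 12.29 × 19790 = 243219.1 L = 243.2 m³.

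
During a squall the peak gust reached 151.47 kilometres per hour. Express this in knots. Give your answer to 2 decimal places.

81.79 kt

1 km/h = 0.539957 kt, so 151.47 × 0.539957 = 81.79 kt.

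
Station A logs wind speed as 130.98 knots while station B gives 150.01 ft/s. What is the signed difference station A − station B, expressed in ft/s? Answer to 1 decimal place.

71.1 ft/s

station A: 130.98 kt = 221.069 ft/s.
Difference: 221.069 − 150.010 = 71.1 ft/s.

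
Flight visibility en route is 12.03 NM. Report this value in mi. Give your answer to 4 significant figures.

1 nmi = 1.15078 SM, so 12.03 × 1.15078 = 13.84 SM.

13.84 SM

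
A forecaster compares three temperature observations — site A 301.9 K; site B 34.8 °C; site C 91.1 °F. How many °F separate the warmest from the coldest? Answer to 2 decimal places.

site A: 301.9 K = 28.750 °C.
site C: 91.1 °F = 32.833 °C.
Spread: 34.800 − 28.750 = 6.050 °C = 10.89 °F.

10.89 °F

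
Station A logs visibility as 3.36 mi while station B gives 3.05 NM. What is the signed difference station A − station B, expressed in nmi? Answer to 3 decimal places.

station A: 3.36 SM = 2.91976 nmi.
Difference: 2.91976 − 3.05000 = -0.130 nmi.

-0.130 nmi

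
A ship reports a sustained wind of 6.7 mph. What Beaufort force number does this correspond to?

6.7 mph = 3.0 m/s, which is Beaufort 2 (light breeze, 1.6–3.3 m/s).

Beaufort force 2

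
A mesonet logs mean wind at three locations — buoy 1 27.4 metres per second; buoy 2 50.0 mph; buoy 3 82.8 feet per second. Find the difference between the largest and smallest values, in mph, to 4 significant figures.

buoy 1: 27.4 m/s = 61.2921 mph.
buoy 3: 82.8 ft/s = 56.4545 mph.
Spread: 61.2921 − 50.0000 = 11.29 mph.

11.29 mph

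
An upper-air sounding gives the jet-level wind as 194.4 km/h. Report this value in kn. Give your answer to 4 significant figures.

105.0 kt

1 km/h = 0.539957 kt, so 194.4 × 0.539957 = 105.0 kt.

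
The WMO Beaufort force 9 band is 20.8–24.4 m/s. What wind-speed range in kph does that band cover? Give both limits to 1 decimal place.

74.9 to 87.8 km/h

20.8–24.4 m/s × 3.6 = 74.9–87.8 km/h.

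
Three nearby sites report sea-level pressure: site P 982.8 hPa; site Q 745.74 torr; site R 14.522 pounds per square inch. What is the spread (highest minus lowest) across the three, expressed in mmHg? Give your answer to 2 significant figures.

site P: 982.8 hPa = 737.16 mmHg.
site R: 14.522 psi = 751.00 mmHg.
Spread: 751.00 − 737.16 = 14 mmHg.

14 mmHg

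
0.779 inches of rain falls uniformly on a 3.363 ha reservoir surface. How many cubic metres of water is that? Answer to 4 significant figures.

Depth: 0.779 in × 25.4 = 19.7866 mm.
Area: 3.363 ha = 33630 m².
1 mm over 1 m² is 1 L, so volume = 19.7866 × 33630 = 665423.36 L = 665.4 m³.

665.4 cubic metres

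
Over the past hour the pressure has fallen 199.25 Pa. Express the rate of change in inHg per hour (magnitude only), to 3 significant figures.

0.0588 inHg per hour

199.25 Pa / 1 h × 0.0002953 inHg/Pa = 0.0588 inHg/h.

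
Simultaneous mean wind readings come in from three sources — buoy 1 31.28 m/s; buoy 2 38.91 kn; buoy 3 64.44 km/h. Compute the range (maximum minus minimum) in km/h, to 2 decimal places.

buoy 1: 31.28 m/s = 112.6080 km/h.
buoy 2: 38.91 kt = 72.0613 km/h.
Spread: 112.6080 − 64.4400 = 48.17 km/h.

48.17 km/h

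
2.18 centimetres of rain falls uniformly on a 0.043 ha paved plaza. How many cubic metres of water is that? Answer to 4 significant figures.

Depth: 2.18 cm × 10 = 21.8 mm.
Area: 0.043 ha = 430 m².
1 mm over 1 m² is 1 L, so volume = 21.8 × 430 = 9374 L = 9.374 m³.

9.374 cubic metres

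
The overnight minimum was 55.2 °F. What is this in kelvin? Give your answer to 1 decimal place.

First to °C: 12.89 °C.
Then to K: 286.0 K.

286.0 K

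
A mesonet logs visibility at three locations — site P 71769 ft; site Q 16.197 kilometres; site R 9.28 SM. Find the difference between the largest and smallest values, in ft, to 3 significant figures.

site Q: 16.197 km = 53139.76 ft.
site R: 9.28 SM = 48998.40 ft.
Spread: 71769.00 − 48998.40 = 22800 ft.

22800 ft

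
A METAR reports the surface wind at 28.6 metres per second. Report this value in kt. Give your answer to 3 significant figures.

55.6 kt

1 m/s = 1.94384 kt, so 28.6 × 1.94384 = 55.6 kt.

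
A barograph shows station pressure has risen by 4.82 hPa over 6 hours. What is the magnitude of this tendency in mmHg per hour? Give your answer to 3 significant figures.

4.82 hPa / 6 h × 0.750062 mmHg/hPa = 0.603 mmHg/h.

0.603 mmHg per hour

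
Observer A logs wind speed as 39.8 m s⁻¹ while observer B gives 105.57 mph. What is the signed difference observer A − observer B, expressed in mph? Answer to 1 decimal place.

-16.5 mph

observer A: 39.8 m/s = 89.030 mph.
Difference: 89.030 − 105.570 = -16.5 mph.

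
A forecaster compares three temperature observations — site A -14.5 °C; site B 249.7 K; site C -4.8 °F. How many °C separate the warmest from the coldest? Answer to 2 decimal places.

site B: 249.7 K = -23.450 °C.
site C: -4.8 °F = -20.444 °C.
Spread: (-14.500) − (-23.450) = 8.950 °C.

8.95 °C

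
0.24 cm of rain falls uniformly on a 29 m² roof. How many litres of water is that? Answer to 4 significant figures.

69.60 litres

Depth: 0.24 cm × 10 = 2.4 mm.
1 mm over 1 m² is 1 L, so volume = 2.4 × 29 = 69.6 L ≈ 69.60 L.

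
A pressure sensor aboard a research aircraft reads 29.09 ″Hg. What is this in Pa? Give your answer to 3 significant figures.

98500 Pa

1 inHg = 3386.39 Pa, so 29.09 × 3386.39 = 98500 Pa.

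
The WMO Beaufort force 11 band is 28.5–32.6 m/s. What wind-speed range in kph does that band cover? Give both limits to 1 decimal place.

28.5–32.6 m/s × 3.6 = 102.6–117.4 km/h.

102.6 to 117.4 km/h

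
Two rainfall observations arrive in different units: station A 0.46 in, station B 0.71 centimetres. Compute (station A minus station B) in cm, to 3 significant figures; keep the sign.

0.458 cm

station A: 0.46 in = 1.16840 cm.
Difference: 1.16840 − 0.71000 = 0.458 cm.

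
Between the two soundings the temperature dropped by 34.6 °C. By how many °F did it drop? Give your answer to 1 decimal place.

62.3 °F

For a temperature change the 32° offset cancels: Δ°F = 34.6 × 1.8 = 62.3 °F.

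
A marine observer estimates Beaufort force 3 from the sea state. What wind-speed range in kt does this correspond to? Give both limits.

Beaufort 3 (gentle breeze) spans 7–10 knots.

7 to 10 kt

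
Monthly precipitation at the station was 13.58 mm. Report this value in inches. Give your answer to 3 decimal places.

1 mm = 0.0393701 in, so 13.58 × 0.0393701 = 0.535 in.

0.535 in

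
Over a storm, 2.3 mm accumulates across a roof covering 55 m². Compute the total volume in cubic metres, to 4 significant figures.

0.1265 cubic metres

1 mm over 1 m² is 1 L, so volume = 2.3 × 55 = 126.5 L = 0.1265 m³.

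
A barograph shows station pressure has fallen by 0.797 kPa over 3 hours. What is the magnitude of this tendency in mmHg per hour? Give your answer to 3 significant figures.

0.797 kPa / 3 h × 7.50062 mmHg/kPa = 1.99 mmHg/h.

1.99 mmHg per hour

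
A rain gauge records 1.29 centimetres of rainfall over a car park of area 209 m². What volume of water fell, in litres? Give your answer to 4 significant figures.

Depth: 1.29 cm × 10 = 12.9 mm.
1 mm over 1 m² is 1 L, so volume = 12.9 × 209 = 2696.1 L ≈ 2696 L.

2696 litres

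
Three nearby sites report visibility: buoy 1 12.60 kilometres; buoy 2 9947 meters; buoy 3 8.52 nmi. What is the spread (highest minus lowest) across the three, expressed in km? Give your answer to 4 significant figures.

5.832 km

buoy 2: 9947 m = 9.94700 km.
buoy 3: 8.52 nmi = 15.77904 km.
Spread: 15.77904 − 9.94700 = 5.832 km.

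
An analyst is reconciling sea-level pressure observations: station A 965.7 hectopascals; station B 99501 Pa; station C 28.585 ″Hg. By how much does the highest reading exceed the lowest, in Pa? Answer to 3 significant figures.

2930 Pa

station A: 965.7 hPa = 96570.00 Pa.
station C: 28.585 inHg = 96799.93 Pa.
Spread: 99501.00 − 96570.00 = 2930 Pa.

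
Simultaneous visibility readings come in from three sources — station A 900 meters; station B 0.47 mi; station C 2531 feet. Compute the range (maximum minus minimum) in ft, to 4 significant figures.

station A: 900 m = 2952.756 ft.
station B: 0.47 SM = 2481.600 ft.
Spread: 2952.756 − 2481.600 = 471.2 ft.

471.2 ft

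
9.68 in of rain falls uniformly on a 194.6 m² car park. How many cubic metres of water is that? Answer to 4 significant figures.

47.85 cubic metres

Depth: 9.68 in × 25.4 = 245.872 mm.
1 mm over 1 m² is 1 L, so volume = 245.872 × 194.6 = 47846.691 L = 47.85 m³.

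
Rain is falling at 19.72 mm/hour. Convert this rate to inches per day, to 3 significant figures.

18.6 in/day

19.72 mm/hour × 0.0393701 in/mm × 24 hour/day = 18.6 in/day.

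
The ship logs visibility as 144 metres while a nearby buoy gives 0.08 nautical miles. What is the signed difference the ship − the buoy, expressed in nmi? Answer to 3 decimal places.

the ship: 144 m = 0.07775 nmi.
Difference: 0.07775 − 0.08000 = -0.002 nmi.

-0.002 nmi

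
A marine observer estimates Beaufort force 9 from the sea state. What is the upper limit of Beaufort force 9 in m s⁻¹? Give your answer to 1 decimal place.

Beaufort 9 (strong gale) spans 20.8–24.4 m/s.

24.4 m/s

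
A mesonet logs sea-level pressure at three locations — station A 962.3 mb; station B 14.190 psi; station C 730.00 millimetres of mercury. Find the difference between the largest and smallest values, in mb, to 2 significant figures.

16 mb

station B: 14.190 psi = 978.37 mb.
station C: 730.00 mmHg = 973.25 mb.
Spread: 978.37 − 962.30 = 16 mb.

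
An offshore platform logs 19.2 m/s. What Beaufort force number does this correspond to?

19.2 m/s lies in the Beaufort 8 band (gale, 17.2–20.7 m/s).

Beaufort force 8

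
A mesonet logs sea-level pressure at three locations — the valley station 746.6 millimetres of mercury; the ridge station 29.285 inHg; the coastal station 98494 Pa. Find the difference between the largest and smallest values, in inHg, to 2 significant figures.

0.31 inHg

the valley station: 746.6 mmHg = 29.3937 inHg.
the coastal station: 98494 Pa = 29.0853 inHg.
Spread: 29.3937 − 29.0853 = 0.31 inHg.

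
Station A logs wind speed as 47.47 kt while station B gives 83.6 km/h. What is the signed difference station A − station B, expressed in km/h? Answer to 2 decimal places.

station A: 47.47 kt = 87.9144 km/h.
Difference: 87.9144 − 83.6000 = 4.31 km/h.

4.31 km/h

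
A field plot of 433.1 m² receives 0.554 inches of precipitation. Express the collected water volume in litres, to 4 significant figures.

6094 litres

Depth: 0.554 in × 25.4 = 14.0716 mm.
1 mm over 1 m² is 1 L, so volume = 14.0716 × 433.1 = 6094.41 L ≈ 6094 L.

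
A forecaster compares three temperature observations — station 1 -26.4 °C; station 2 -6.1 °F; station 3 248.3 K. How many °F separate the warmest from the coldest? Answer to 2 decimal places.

station 2: -6.1 °F = -21.167 °C.
station 3: 248.3 K = -24.850 °C.
Spread: (-21.167) − (-26.400) = 5.233 °C = 9.42 °F.

9.42 °F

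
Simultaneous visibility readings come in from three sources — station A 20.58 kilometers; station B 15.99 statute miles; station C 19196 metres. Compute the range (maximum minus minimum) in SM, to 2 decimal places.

4.06 SM

station A: 20.58 km = 12.7878 SM.
station C: 19196 m = 11.9278 SM.
Spread: 15.9900 − 11.9278 = 4.06 SM.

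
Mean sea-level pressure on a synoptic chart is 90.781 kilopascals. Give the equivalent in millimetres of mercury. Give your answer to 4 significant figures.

680.9 mmHg

1 kPa = 7.50062 mmHg, so 90.781 × 7.50062 = 680.9 mmHg.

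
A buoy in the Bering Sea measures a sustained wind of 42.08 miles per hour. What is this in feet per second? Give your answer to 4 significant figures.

61.72 ft/s

1 mph = 1.46667 ft/s, so 42.08 × 1.46667 = 61.72 ft/s.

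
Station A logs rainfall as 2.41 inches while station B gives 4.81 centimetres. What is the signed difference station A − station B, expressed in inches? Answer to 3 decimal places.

station B: 4.81 cm = 1.89370 in.
Difference: 2.41000 − 1.89370 = 0.516 in.

0.516 in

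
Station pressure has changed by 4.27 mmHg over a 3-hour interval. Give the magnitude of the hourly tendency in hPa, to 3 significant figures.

4.27 mmHg / 3 h × 1.33322 hPa/mmHg = 1.90 hPa/h.

1.90 hPa per hour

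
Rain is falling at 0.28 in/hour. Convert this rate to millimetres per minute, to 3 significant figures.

0.28 in/hour × 25.4 mm/in × 0.0166667 hour/minute = 0.119 mm/minute.

0.119 mm/minute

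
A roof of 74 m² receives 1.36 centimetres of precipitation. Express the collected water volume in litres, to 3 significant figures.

Depth: 1.36 cm × 10 = 13.6 mm.
1 mm over 1 m² is 1 L, so volume = 13.6 × 74 = 1006.4 L ≈ 1010 L.

1010 litres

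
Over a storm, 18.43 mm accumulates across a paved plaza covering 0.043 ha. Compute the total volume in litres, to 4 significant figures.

7925 litres

Area: 0.043 ha = 430 m².
1 mm over 1 m² is 1 L, so volume = 18.43 × 430 = 7924.9 L ≈ 7925 L.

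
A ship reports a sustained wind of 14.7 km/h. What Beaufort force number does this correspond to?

Beaufort force 3

14.7 km/h = 4.1 m/s, which is Beaufort 3 (gentle breeze, 3.4–5.4 m/s).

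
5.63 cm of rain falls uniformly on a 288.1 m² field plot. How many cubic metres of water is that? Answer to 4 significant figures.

Depth: 5.63 cm × 10 = 56.3 mm.
1 mm over 1 m² is 1 L, so volume = 56.3 × 288.1 = 16220.03 L = 16.22 m³.

16.22 cubic metres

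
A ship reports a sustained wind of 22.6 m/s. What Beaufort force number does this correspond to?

Beaufort force 9

22.6 m/s lies in the Beaufort 9 band (strong gale, 20.8–24.4 m/s).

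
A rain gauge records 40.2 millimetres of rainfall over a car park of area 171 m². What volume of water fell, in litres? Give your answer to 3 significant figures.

1 mm over 1 m² is 1 L, so volume = 40.2 × 171 = 6874.2 L ≈ 6870 L.

6870 litres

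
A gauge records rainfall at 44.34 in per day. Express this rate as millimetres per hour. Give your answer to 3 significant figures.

46.9 mm/hour

44.34 in/day × 25.4 mm/in × 0.0416667 day/hour = 46.9 mm/hour.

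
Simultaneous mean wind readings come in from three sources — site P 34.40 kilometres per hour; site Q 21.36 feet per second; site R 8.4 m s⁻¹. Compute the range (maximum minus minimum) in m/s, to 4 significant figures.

3.045 m/s

site P: 34.40 km/h = 9.55556 m/s.
site Q: 21.36 ft/s = 6.51053 m/s.
Spread: 9.55556 − 6.51053 = 3.045 m/s.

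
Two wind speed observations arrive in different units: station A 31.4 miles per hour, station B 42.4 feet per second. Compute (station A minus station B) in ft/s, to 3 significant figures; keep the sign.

3.65 ft/s

station A: 31.4 mph = 46.0533 ft/s.
Difference: 46.0533 − 42.4000 = 3.65 ft/s.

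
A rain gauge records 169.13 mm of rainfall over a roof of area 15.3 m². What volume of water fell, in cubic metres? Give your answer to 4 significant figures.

2.588 cubic metres

1 mm over 1 m² is 1 L, so volume = 169.13 × 15.3 = 2587.689 L = 2.588 m³.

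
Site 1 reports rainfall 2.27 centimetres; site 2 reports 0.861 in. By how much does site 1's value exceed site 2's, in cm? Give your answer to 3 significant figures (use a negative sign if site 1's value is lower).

site 2: 0.861 in = 2.186940 cm.
Difference: 2.270000 − 2.186940 = 0.0831 cm.

0.0831 cm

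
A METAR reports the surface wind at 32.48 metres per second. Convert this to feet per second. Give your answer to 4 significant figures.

1 m/s = 3.28084 ft/s, so 32.48 × 3.28084 = 106.6 ft/s.

106.6 ft/s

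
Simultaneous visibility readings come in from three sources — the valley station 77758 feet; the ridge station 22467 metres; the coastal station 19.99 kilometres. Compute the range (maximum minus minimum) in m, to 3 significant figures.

the valley station: 77758 ft = 23700.64 m.
the coastal station: 19.99 km = 19990.00 m.
Spread: 23700.64 − 19990.00 = 3710 m.

3710 m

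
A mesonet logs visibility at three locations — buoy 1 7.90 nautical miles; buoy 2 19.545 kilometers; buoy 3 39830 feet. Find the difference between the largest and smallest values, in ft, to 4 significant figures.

buoy 1: 7.90 nmi = 48001.31 ft.
buoy 2: 19.545 km = 64124.02 ft.
Spread: 64124.02 − 39830.00 = 24290 ft.

24290 ft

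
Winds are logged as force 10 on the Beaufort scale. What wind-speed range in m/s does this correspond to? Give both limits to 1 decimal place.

24.5 to 28.4 m/s

Beaufort 10 (storm) spans 24.5–28.4 m/s.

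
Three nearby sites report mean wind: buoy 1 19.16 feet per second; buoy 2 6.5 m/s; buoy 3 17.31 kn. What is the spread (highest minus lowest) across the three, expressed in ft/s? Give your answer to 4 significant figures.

10.06 ft/s

buoy 2: 6.5 m/s = 21.3255 ft/s.
buoy 3: 17.31 kt = 29.2160 ft/s.
Spread: 29.2160 − 19.1600 = 10.06 ft/s.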